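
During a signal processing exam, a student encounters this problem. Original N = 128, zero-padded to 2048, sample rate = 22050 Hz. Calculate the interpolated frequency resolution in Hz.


Frequency resolution after zero-padding:
N_padded = 128 * 16 = 2048
df = fs / N_padded
   = 22050 / 2048
   = 10.7666 Hz

10.7666 Hz


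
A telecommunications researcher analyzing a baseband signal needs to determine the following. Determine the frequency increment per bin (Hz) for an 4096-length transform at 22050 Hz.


DFT frequency resolution:
df = fs / N
   = 22050 / 4096
   = 5.3833 Hz

5.3833 Hz


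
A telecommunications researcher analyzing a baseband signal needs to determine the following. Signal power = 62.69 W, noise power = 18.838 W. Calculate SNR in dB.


SNR in decibels:
SNR = 10 * log10(Ps / Pn)
    = 10 * log10(62.69 / 18.838)
    = 10 * log10(3.3278)
    = 10 * 0.5222
    = 5.22 dB

5.22 dB


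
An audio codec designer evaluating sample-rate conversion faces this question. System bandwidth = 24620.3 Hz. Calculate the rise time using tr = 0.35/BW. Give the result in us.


Rise time from bandwidth relationship:
tr = 0.35 / BW
   = 0.35 / 24620.3
   = 1.421591126e-05 s
   = 14.2159 us

14.2159 us


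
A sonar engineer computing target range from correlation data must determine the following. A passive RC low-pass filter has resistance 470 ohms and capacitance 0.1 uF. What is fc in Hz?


Cutoff frequency of a first-order RC filter:
fc = 1 / (2 * pi * R * C)
C = 0.1 uF = 1e-07 F
fc = 1 / (2 * pi * 470 * 1e-07)
   = 1 / 0.00029530970943744
   = 3386.275385 Hz

3386.275385 Hz


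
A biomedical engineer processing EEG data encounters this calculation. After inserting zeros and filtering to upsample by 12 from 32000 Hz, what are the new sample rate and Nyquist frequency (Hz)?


Step 1 — output sample rate after interpolation by L:
fs_out = L * fs_in = 12 * 32000 = 384000 Hz

Step 2 — Nyquist frequency of the output stream:
f_Nyq = fs_out / 2 = 384000 / 2 = 192000.0 Hz

fs_out = 384000 Hz; f_Nyquist = 192000.0 Hz


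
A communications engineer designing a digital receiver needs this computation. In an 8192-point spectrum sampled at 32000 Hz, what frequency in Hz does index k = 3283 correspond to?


Frequency of DFT bin k:
f_k = k * fs / N
    = 3283 * 32000 / 8192
    = 105056000 / 8192
    = 12824.219 Hz

12824.219 Hz


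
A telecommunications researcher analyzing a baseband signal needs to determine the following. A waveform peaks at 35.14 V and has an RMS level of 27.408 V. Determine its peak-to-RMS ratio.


Crest factor is the ratio of peak to RMS:
CF = V_peak / V_rms
   = 35.14 / 27.408
   = 1.2821

1.2821


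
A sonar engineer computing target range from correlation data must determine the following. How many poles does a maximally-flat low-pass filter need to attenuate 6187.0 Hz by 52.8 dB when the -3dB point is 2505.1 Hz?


Butterworth filter order formula:
n = log10(10^(A/10) - 1) / (2 * log10(f_stop/f_pass))
10^(52.8/10) - 1 = 190545.0718
f_stop/f_pass = 6187.0 / 2505.1 = 2.4698
n = 6.7235 -> ceil = 7

7


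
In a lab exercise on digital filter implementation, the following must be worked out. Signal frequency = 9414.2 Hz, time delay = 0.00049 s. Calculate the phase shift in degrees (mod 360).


Phase shift from frequency and time delay:
phi = 360 * f * t_delay
    = 360 * 9414.2 * 0.00049
    = 1660.66 degrees
    mod 360 = 220.66 degrees

220.66 degrees


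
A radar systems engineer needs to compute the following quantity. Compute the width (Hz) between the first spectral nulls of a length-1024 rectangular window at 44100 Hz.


Main lobe width for a rectangular window:
Width = 2 * fs / N
      = 2 * 44100 / 1024
      = 88200 / 1024
      = 86.133 Hz

86.133 Hz


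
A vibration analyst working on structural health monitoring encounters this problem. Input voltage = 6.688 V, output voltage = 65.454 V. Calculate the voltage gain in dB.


Voltage gain in dB:
G = 20 * log10(Vout / Vin)
  = 20 * log10(65.454 / 6.688)
  = 20 * log10(9.786782)
  = 20 * 0.99064
  = 19.81 dB

19.81 dB


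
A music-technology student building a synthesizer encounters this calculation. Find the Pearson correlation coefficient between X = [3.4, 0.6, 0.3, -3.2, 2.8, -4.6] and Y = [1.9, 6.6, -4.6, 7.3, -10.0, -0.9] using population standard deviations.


Pearson correlation coefficient (population):
r = cov(X,Y) / (std(X) * std(Y))
Mean X = -0.1167, Mean Y = 0.05
Cov(X,Y) = -6.3575
Std(X) = 2.920283, Std(Y) = 6.088445
r = -0.3576

-0.3576


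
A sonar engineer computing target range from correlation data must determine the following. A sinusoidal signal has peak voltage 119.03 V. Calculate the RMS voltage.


RMS voltage for a sinusoidal waveform:
V_rms = V_peak / sqrt(2)
      = 119.03 / 1.414214
      = 84.167 V

84.167 V


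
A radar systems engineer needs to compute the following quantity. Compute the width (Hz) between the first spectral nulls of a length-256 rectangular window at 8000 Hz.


Main lobe width for a rectangular window:
Width = 2 * fs / N
      = 2 * 8000 / 256
      = 16000 / 256
      = 62.5 Hz

62.5 Hz


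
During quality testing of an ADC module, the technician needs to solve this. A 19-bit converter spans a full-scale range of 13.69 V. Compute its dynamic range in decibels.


Dynamic range from full-scale to LSB:
V_min = V_max / 2^bits = 13.69 / 2^19
DR = 20 * log10(V_max / V_min)
   = 20 * log10(2^19)
   = 20 * 19 * log10(2)
   = 114.39 dB

114.39 dB


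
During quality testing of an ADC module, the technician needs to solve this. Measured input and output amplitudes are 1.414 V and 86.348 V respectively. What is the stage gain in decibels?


Voltage gain in dB:
G = 20 * log10(Vout / Vin)
  = 20 * log10(86.348 / 1.414)
  = 20 * log10(61.066478)
  = 20 * 1.785803
  = 35.72 dB

35.72 dB


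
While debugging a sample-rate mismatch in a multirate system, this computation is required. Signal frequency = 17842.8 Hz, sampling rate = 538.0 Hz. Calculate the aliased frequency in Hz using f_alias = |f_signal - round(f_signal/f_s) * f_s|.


Compute the nearest integer multiple of fs to the signal:
n = round(17842.8 / 538.0) = 33
f_alias = |17842.8 - 33 * 538.0|
        = |17842.8 - 17754.0|
        = 88.8 Hz

88.8


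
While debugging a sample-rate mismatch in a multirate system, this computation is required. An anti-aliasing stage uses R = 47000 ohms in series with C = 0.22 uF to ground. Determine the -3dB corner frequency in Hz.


Cutoff frequency of a first-order RC filter:
fc = 1 / (2 * pi * R * C)
C = 0.22 uF = 2.2e-07 F
fc = 1 / (2 * pi * 47000 * 2.2e-07)
   = 1 / 0.064968136076237
   = 15.392161 Hz

15.392161 Hz


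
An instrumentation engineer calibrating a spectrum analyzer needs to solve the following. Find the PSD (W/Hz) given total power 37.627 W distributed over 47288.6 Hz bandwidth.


Power spectral density:
PSD = P / BW
    = 37.627 / 47288.6
    = 0.00079569 W/Hz

0.00079569 W/Hz


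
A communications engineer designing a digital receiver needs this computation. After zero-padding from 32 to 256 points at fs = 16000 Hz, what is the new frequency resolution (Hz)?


Frequency resolution after zero-padding:
N_padded = 32 * 8 = 256
df = fs / N_padded
   = 16000 / 256
   = 62.5 Hz

62.5 Hz


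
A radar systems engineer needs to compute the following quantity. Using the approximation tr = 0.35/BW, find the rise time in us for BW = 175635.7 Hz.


Rise time from bandwidth relationship:
tr = 0.35 / BW
   = 0.35 / 175635.7
   = 1.992761153e-06 s
   = 1.9928 us

1.9928 us


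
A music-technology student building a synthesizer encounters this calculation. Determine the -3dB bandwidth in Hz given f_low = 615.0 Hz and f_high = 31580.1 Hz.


Bandwidth is the difference of -3dB frequencies:
BW = f_high - f_low
   = 31580.1 - 615.0
   = 30965.1 Hz

30965.1 Hz


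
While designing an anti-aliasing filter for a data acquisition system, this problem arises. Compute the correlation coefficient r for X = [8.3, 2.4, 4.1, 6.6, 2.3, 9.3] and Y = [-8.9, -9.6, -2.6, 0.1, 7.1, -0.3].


Pearson correlation coefficient (population):
r = cov(X,Y) / (std(X) * std(Y))
Mean X = 5.5, Mean Y = -2.3667
Cov(X,Y) = -2.545
Std(X) = 2.747726, Std(Y) = 5.701364
r = -0.1625

-0.1625


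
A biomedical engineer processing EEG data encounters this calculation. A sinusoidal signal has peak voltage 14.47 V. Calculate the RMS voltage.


RMS voltage for a sinusoidal waveform:
V_rms = V_peak / sqrt(2)
      = 14.47 / 1.414214
      = 10.232 V

10.232 V


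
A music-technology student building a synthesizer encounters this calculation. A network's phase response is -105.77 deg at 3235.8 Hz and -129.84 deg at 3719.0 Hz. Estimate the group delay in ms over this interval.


Group delay from phase difference:
tau = -d(phi)/d(omega)
d(phi) = -24.07 deg = -0.420101 rad
d(omega) = 2*pi*(3719.0 - 3235.8) = 3036.0351 rad/s
tau = -(-0.420101) / 3036.0351
    = 0.1384 ms

0.1384 ms


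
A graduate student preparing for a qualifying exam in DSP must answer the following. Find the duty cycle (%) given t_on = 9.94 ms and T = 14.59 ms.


Duty cycle as a percentage:
DC = (t_on / T) * 100
   = (9.94 / 14.59) * 100
   = 0.681289 * 100
   = 68.13 %

68.13 %


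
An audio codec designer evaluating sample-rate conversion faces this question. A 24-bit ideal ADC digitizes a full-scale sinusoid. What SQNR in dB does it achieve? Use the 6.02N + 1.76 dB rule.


Theoretical SNR for a full-scale sinusoid:
SNR = 6.02 * N + 1.76
    = 6.02 * 24 + 1.76
    = 144.48 + 1.76
    = 146.24 dB

146.24 dB


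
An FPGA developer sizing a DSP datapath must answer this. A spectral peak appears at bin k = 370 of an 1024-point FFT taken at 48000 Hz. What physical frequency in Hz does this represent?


Frequency of DFT bin k:
f_k = k * fs / N
    = 370 * 48000 / 1024
    = 17760000 / 1024
    = 17343.75 Hz

17343.75 Hz


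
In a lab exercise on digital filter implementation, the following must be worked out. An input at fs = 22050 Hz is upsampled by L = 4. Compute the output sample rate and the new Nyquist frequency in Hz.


Step 1 — output sample rate after interpolation by L:
fs_out = L * fs_in = 4 * 22050 = 88200 Hz

Step 2 — Nyquist frequency of the output stream:
f_Nyq = fs_out / 2 = 88200 / 2 = 44100.0 Hz

fs_out = 88200 Hz; f_Nyquist = 44100.0 Hz


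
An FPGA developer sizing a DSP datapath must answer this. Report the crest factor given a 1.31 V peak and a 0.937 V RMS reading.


Crest factor is the ratio of peak to RMS:
CF = V_peak / V_rms
   = 1.31 / 0.937
   = 1.3981

1.3981


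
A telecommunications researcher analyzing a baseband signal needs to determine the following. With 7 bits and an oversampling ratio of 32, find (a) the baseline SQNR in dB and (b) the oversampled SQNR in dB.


Step 1 — baseline SQNR at Nyquist:
SQNR_base = 6.02*N + 1.76
          = 6.02*7 + 1.76
          = 43.9 dB

Step 2 — oversampling processing gain:
G = 10*log10(OSR) = 10*log10(32) = 15.05 dB

Step 3 — total:
SQNR_total = 43.9 + 15.05 = 58.95 dB

Base SQNR = 43.9 dB; oversampled SQNR = 58.95 dB


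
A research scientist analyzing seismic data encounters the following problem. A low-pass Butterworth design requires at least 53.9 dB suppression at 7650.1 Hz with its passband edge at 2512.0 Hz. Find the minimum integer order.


Butterworth filter order formula:
n = log10(10^(A/10) - 1) / (2 * log10(f_stop/f_pass))
10^(53.9/10) - 1 = 245469.8916
f_stop/f_pass = 7650.1 / 2512.0 = 3.0454
n = 5.5722 -> ceil = 6

6


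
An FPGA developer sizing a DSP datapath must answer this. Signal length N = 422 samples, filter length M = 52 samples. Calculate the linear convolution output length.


Linear convolution output length:
L = N + M - 1
  = 422 + 52 - 1
  = 473 samples

473


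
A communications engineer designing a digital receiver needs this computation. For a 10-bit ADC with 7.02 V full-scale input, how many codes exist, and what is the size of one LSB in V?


Step 1 — number of quantization levels:
L = 2^N = 2^10 = 1024

Step 2 — LSB step size:
delta = Vfs / L
      = 7.02 / 1024
      = 0.00685547 V

Levels = 1024; step size = 0.00685547 V


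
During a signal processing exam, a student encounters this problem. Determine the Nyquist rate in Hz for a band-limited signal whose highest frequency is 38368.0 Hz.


The Nyquist rate is twice the maximum frequency component.
fs_min = 2 * fmax
      = 2 * 38368.0
      = 76736.0 Hz

76736.0


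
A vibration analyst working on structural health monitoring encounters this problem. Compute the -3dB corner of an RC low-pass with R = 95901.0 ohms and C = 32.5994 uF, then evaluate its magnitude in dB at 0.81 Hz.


Step 1 — cutoff frequency:
fc = 1 / (2*pi*R*C)
C = 32.5994 uF = 3.25994e-05 F
fc = 1 / (2*pi*95901.0*3.25994e-05)
   = 0.0509082 Hz

Step 2 — magnitude at f = 0.81 Hz:
|H(f)| = 1 / sqrt(1 + (f/fc)^2)
f/fc = 0.81 / 0.0509082 = 15.910993
|H| = 1 / sqrt(1 + 253.159698) = 0.0627259
|H|_dB = 20*log10(0.0627259) = -24.05 dB

fc = 0.0509082 Hz; |H(0.81 Hz)| = -24.05 dB


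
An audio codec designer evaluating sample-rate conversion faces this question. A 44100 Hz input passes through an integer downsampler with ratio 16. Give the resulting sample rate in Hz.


Decimation reduces the sample rate:
fs_out = fs_in / M
       = 44100 / 16
       = 2756.25 Hz

2756.25 Hz


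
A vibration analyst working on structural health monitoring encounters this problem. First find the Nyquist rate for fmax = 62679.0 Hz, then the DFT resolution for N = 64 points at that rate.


Step 1 — Nyquist sampling rate:
fs = 2 * fmax = 2 * 62679.0 = 125358.0 Hz

Step 2 — DFT bin spacing:
df = fs / N = 125358.0 / 64 = 1958.7188 Hz

1958.7188 Hz


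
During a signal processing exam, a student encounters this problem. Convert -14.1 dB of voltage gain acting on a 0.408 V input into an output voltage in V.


Output voltage from dB gain:
V_out = V_in * 10^(gain_dB / 20)
      = 0.408 * 10^(-14.1 / 20)
      = 0.408 * 0.197242
      = 0.0805 V

0.0805 V


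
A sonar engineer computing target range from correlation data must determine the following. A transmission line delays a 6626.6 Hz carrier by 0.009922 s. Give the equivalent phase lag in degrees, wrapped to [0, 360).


Phase shift from frequency and time delay:
phi = 360 * f * t_delay
    = 360 * 6626.6 * 0.009922
    = 23669.69 degrees
    mod 360 = 269.69 degrees

269.69 degrees


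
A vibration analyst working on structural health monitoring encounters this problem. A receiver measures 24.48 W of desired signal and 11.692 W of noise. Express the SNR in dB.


SNR in decibels:
SNR = 10 * log10(Ps / Pn)
    = 10 * log10(24.48 / 11.692)
    = 10 * log10(2.0937)
    = 10 * 0.3209
    = 3.21 dB

3.21 dB


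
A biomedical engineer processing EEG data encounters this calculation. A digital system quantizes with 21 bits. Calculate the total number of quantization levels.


Number of quantization levels = 2^N
= 2^21
= 2097152

2097152


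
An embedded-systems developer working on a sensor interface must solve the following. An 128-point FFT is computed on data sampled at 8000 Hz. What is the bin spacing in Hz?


DFT frequency resolution:
df = fs / N
   = 8000 / 128
   = 62.5 Hz

62.5 Hz


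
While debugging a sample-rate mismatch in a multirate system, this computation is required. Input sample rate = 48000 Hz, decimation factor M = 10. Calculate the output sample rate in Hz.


Decimation reduces the sample rate:
fs_out = fs_in / M
       = 48000 / 10
       = 4800.0 Hz

4800.0 Hz


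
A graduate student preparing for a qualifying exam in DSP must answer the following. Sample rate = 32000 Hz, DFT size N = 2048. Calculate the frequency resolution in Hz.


DFT frequency resolution:
df = fs / N
   = 32000 / 2048
   = 15.625 Hz

15.625 Hz


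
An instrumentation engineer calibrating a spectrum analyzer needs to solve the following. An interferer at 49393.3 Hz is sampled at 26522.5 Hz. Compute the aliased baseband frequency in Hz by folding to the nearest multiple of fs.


Compute the nearest integer multiple of fs to the signal:
n = round(49393.3 / 26522.5) = 2
f_alias = |49393.3 - 2 * 26522.5|
        = |49393.3 - 53045.0|
        = 3651.7 Hz

3651.7


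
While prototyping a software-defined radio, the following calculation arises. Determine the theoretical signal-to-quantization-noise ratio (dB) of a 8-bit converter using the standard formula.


Theoretical SNR for a full-scale sinusoid:
SNR = 6.02 * N + 1.76
    = 6.02 * 8 + 1.76
    = 48.16 + 1.76
    = 49.92 dB

49.92 dB


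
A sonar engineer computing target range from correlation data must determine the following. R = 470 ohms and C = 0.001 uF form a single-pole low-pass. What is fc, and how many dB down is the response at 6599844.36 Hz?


Step 1 — cutoff frequency:
fc = 1 / (2*pi*R*C)
C = 0.001 uF = 1e-09 F
fc = 1 / (2*pi*470*1e-09)
   = 338627.538 Hz

Step 2 — magnitude at f = 6599844.36 Hz:
|H(f)| = 1 / sqrt(1 + (f/fc)^2)
f/fc = 6599844.36 / 338627.538 = 19.489981
|H| = 1 / sqrt(1 + 379.859359) = 0.051241
|H|_dB = 20*log10(0.051241) = -25.81 dB

fc = 338627.538 Hz; |H(6599844.36 Hz)| = -25.81 dB


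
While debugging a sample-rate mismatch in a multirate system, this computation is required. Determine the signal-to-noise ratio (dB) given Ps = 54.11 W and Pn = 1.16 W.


SNR in decibels:
SNR = 10 * log10(Ps / Pn)
    = 10 * log10(54.11 / 1.16)
    = 10 * log10(46.6466)
    = 10 * 1.6688
    = 16.69 dB

16.69 dB


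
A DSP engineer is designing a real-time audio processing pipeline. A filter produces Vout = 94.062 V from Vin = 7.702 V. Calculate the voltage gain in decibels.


Voltage gain in dB:
G = 20 * log10(Vout / Vin)
  = 20 * log10(94.062 / 7.702)
  = 20 * log10(12.212672)
  = 20 * 1.086811
  = 21.74 dB

21.74 dB


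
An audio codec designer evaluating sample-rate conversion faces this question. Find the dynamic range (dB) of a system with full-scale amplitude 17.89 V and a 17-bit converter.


Dynamic range from full-scale to LSB:
V_min = V_max / 2^bits = 17.89 / 2^17
DR = 20 * log10(V_max / V_min)
   = 20 * log10(2^17)
   = 20 * 17 * log10(2)
   = 102.35 dB

102.35 dB


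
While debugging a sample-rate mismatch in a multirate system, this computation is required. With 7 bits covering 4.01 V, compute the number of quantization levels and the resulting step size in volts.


Step 1 — number of quantization levels:
L = 2^N = 2^7 = 128

Step 2 — LSB step size:
delta = Vfs / L
      = 4.01 / 128
      = 0.03132812 V

Levels = 128; step size = 0.03132812 V


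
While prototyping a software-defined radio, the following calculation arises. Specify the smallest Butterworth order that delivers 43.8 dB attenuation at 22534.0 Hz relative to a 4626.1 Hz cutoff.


Butterworth filter order formula:
n = log10(10^(A/10) - 1) / (2 * log10(f_stop/f_pass))
10^(43.8/10) - 1 = 23987.3292
f_stop/f_pass = 22534.0 / 4626.1 = 4.8711
n = 3.1849 -> ceil = 4

4


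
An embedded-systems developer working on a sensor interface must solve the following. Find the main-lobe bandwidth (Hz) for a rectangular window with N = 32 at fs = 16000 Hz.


Main lobe width for a rectangular window:
Width = 2 * fs / N
      = 2 * 16000 / 32
      = 32000 / 32
      = 1000.0 Hz

1000.0 Hz


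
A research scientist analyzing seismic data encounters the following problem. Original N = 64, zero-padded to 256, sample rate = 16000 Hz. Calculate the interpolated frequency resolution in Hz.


Frequency resolution after zero-padding:
N_padded = 64 * 4 = 256
df = fs / N_padded
   = 16000 / 256
   = 62.5 Hz

62.5 Hz


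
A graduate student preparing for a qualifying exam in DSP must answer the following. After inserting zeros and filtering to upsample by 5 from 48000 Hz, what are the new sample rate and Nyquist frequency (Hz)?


Step 1 — output sample rate after interpolation by L:
fs_out = L * fs_in = 5 * 48000 = 240000 Hz

Step 2 — Nyquist frequency of the output stream:
f_Nyq = fs_out / 2 = 240000 / 2 = 120000.0 Hz

fs_out = 240000 Hz; f_Nyquist = 120000.0 Hz


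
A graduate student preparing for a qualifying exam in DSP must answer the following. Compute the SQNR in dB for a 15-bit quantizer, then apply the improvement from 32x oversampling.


Step 1 — baseline SQNR at Nyquist:
SQNR_base = 6.02*N + 1.76
          = 6.02*15 + 1.76
          = 92.06 dB

Step 2 — oversampling processing gain:
G = 10*log10(OSR) = 10*log10(32) = 15.05 dB

Step 3 — total:
SQNR_total = 92.06 + 15.05 = 107.11 dB

Base SQNR = 92.06 dB; oversampled SQNR = 107.11 dB


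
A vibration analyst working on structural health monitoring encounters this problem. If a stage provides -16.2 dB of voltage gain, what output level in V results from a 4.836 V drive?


Output voltage from dB gain:
V_out = V_in * 10^(gain_dB / 20)
      = 4.836 * 10^(-16.2 / 20)
      = 4.836 * 0.154882
      = 0.749 V

0.749 V


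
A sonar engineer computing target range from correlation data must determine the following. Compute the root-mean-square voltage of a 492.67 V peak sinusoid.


RMS voltage for a sinusoidal waveform:
V_rms = V_peak / sqrt(2)
      = 492.67 / 1.414214
      = 348.37 V

348.37 V


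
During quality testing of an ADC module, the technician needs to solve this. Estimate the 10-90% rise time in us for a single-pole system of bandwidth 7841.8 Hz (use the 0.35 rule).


Rise time from bandwidth relationship:
tr = 0.35 / BW
   = 0.35 / 7841.8
   = 4.463260986e-05 s
   = 44.6326 us

44.6326 us


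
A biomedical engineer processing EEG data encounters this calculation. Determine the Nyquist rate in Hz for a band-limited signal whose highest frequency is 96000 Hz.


The Nyquist rate is twice the maximum frequency component.
fs_min = 2 * fmax
      = 2 * 96000
      = 192000 Hz

192000


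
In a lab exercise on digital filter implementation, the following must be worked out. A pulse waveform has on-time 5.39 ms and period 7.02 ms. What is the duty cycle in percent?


Duty cycle as a percentage:
DC = (t_on / T) * 100
   = (5.39 / 7.02) * 100
   = 0.767806 * 100
   = 76.78 %

76.78 %


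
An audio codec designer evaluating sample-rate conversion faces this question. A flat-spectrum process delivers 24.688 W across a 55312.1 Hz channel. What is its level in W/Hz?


Power spectral density:
PSD = P / BW
    = 24.688 / 55312.1
    = 0.00044634 W/Hz

0.00044634 W/Hz


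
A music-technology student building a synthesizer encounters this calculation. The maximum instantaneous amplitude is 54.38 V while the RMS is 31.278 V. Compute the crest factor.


Crest factor is the ratio of peak to RMS:
CF = V_peak / V_rms
   = 54.38 / 31.278
   = 1.7386

1.7386


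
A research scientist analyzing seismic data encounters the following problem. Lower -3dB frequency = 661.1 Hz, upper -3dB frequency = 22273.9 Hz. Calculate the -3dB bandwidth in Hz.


Bandwidth is the difference of -3dB frequencies:
BW = f_high - f_low
   = 22273.9 - 661.1
   = 21612.8 Hz

21612.8 Hz


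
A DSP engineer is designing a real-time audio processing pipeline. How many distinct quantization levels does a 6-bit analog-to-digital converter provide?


Number of quantization levels = 2^N
= 2^6
= 64

64


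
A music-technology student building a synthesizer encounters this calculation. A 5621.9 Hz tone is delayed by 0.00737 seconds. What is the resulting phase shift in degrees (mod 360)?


Phase shift from frequency and time delay:
phi = 360 * f * t_delay
    = 360 * 5621.9 * 0.00737
    = 14916.03 degrees
    mod 360 = 156.03 degrees

156.03 degrees


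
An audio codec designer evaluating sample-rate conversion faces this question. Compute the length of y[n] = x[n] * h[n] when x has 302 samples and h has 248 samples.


Linear convolution output length:
L = N + M - 1
  = 302 + 248 - 1
  = 549 samples

549


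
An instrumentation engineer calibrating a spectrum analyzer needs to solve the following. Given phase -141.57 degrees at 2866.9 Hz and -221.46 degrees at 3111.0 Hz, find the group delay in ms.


Group delay from phase difference:
tau = -d(phi)/d(omega)
d(phi) = -79.89 deg = -1.394344 rad
d(omega) = 2*pi*(3111.0 - 2866.9) = 1533.7255 rad/s
tau = -(-1.394344) / 1533.7255
    = 0.9091 ms

0.9091 ms


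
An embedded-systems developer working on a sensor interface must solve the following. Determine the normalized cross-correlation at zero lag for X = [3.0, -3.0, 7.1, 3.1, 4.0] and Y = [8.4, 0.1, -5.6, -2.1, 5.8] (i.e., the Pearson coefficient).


Pearson correlation coefficient (population):
r = cov(X,Y) / (std(X) * std(Y))
Mean X = 2.84, Mean Y = 1.32
Cov(X,Y) = -3.3828
Std(X) = 3.27695, Std(Y) = 5.123827
r = -0.2015

-0.2015


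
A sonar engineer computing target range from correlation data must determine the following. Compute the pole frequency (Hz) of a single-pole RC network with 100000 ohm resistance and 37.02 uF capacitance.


Cutoff frequency of a first-order RC filter:
fc = 1 / (2 * pi * R * C)
C = 37.02 uF = 3.702e-05 F
fc = 1 / (2 * pi * 100000 * 3.702e-05)
   = 1 / 23.260352007179
   = 0.042992 Hz

0.042992 Hz


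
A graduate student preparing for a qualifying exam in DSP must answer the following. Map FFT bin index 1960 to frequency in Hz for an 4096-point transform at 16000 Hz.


Frequency of DFT bin k:
f_k = k * fs / N
    = 1960 * 16000 / 4096
    = 31360000 / 4096
    = 7656.25 Hz

7656.25 Hz


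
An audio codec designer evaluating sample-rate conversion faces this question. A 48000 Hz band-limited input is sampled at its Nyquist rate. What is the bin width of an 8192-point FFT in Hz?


Step 1 — Nyquist sampling rate:
fs = 2 * fmax = 2 * 48000 = 96000 Hz

Step 2 — DFT bin spacing:
df = fs / N = 96000 / 8192 = 11.7188 Hz

11.7188 Hz


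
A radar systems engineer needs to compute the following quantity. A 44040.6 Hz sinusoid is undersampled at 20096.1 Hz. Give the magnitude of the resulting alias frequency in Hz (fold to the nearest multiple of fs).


Compute the nearest integer multiple of fs to the signal:
n = round(44040.6 / 20096.1) = 2
f_alias = |44040.6 - 2 * 20096.1|
        = |44040.6 - 40192.2|
        = 3848.4 Hz

3848.4


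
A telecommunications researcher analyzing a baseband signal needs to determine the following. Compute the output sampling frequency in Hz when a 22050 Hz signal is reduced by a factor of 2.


Decimation reduces the sample rate:
fs_out = fs_in / M
       = 22050 / 2
       = 11025.0 Hz

11025.0 Hz


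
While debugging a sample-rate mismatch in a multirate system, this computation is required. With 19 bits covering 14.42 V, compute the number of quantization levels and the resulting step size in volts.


Step 1 — number of quantization levels:
L = 2^N = 2^19 = 524288

Step 2 — LSB step size:
delta = Vfs / L
      = 14.42 / 524288
      = 2.75e-05 V

Levels = 524288; step size = 2.75e-05 V


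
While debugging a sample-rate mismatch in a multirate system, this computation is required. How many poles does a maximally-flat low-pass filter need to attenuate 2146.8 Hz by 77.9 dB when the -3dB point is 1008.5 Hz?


Butterworth filter order formula:
n = log10(10^(A/10) - 1) / (2 * log10(f_stop/f_pass))
10^(77.9/10) - 1 = 61659499.1861
f_stop/f_pass = 2146.8 / 1008.5 = 2.1287
n = 11.8708 -> ceil = 12

12


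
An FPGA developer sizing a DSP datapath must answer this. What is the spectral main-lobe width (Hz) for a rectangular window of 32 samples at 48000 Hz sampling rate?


Main lobe width for a rectangular window:
Width = 2 * fs / N
      = 2 * 48000 / 32
      = 96000 / 32
      = 3000.0 Hz

3000.0 Hz


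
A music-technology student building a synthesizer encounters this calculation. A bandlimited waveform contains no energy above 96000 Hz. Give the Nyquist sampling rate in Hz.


The Nyquist rate is twice the maximum frequency component.
fs_min = 2 * fmax
      = 2 * 96000
      = 192000 Hz

192000


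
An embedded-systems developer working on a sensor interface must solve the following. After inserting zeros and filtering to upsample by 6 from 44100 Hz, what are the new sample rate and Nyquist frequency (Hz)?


Step 1 — output sample rate after interpolation by L:
fs_out = L * fs_in = 6 * 44100 = 264600 Hz

Step 2 — Nyquist frequency of the output stream:
f_Nyq = fs_out / 2 = 264600 / 2 = 132300.0 Hz

fs_out = 264600 Hz; f_Nyquist = 132300.0 Hz


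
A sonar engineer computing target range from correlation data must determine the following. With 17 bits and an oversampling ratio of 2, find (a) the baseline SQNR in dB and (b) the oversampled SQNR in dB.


Step 1 — baseline SQNR at Nyquist:
SQNR_base = 6.02*N + 1.76
          = 6.02*17 + 1.76
          = 104.1 dB

Step 2 — oversampling processing gain:
G = 10*log10(OSR) = 10*log10(2) = 3.01 dB

Step 3 — total:
SQNR_total = 104.1 + 3.01 = 107.11 dB

Base SQNR = 104.1 dB; oversampled SQNR = 107.11 dB


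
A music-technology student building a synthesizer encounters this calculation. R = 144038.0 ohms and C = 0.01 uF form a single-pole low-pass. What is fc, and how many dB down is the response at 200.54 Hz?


Step 1 — cutoff frequency:
fc = 1 / (2*pi*R*C)
C = 0.01 uF = 1e-08 F
fc = 1 / (2*pi*144038.0*1e-08)
   = 110.495 Hz

Step 2 — magnitude at f = 200.54 Hz:
|H(f)| = 1 / sqrt(1 + (f/fc)^2)
f/fc = 200.54 / 110.495 = 1.814924
|H| = 1 / sqrt(1 + 3.293949) = 0.4825825
|H|_dB = 20*log10(0.4825825) = -6.33 dB

fc = 110.495 Hz; |H(200.54 Hz)| = -6.33 dB


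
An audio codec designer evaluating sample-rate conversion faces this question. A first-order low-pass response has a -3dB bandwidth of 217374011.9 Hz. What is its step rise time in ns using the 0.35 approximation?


Rise time from bandwidth relationship:
tr = 0.35 / BW
   = 0.35 / 217374011.9
   = 1.610128078e-09 s
   = 1.6101 ns

1.6101 ns


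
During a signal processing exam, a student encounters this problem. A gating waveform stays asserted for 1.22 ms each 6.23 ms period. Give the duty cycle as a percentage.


Duty cycle as a percentage:
DC = (t_on / T) * 100
   = (1.22 / 6.23) * 100
   = 0.195827 * 100
   = 19.58 %

19.58 %


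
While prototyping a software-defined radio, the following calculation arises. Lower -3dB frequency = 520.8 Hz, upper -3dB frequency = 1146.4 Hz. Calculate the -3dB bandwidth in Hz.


Bandwidth is the difference of -3dB frequencies:
BW = f_high - f_low
   = 1146.4 - 520.8
   = 625.6 Hz

625.6 Hz


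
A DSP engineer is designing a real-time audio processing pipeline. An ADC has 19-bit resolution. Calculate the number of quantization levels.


Number of quantization levels = 2^N
= 2^19
= 524288

524288


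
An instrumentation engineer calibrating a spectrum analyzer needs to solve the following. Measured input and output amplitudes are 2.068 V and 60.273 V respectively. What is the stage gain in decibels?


Voltage gain in dB:
G = 20 * log10(Vout / Vin)
  = 20 * log10(60.273 / 2.068)
  = 20 * log10(29.145551)
  = 20 * 1.464572
  = 29.29 dB

29.29 dB


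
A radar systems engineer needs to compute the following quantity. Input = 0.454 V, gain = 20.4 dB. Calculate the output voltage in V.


Output voltage from dB gain:
V_out = V_in * 10^(gain_dB / 20)
      = 0.454 * 10^(20.4 / 20)
      = 0.454 * 10.471285
      = 4.754 V

4.754 V


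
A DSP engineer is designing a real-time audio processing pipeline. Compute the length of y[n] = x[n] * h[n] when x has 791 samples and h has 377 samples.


Linear convolution output length:
L = N + M - 1
  = 791 + 377 - 1
  = 1167 samples

1167


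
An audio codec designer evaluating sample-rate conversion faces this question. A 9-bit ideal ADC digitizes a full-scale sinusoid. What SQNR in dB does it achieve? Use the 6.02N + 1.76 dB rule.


Theoretical SNR for a full-scale sinusoid:
SNR = 6.02 * N + 1.76
    = 6.02 * 9 + 1.76
    = 54.18 + 1.76
    = 55.94 dB

55.94 dB


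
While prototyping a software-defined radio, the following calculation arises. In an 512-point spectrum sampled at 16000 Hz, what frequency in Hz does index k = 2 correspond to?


Frequency of DFT bin k:
f_k = k * fs / N
    = 2 * 16000 / 512
    = 32000 / 512
    = 62.5 Hz

62.5 Hz


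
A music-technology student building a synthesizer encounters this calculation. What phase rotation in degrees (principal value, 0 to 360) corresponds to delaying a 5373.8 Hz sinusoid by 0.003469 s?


Phase shift from frequency and time delay:
phi = 360 * f * t_delay
    = 360 * 5373.8 * 0.003469
    = 6711.02 degrees
    mod 360 = 231.02 degrees

231.02 degrees


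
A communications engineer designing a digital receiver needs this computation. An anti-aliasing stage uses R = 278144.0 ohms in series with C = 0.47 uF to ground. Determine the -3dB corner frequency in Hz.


Cutoff frequency of a first-order RC filter:
fc = 1 / (2 * pi * R * C)
C = 0.47 uF = 4.7e-07 F
fc = 1 / (2 * pi * 278144.0 * 4.7e-07)
   = 1 / 0.82138623821767
   = 1.217454 Hz

1.217454 Hz


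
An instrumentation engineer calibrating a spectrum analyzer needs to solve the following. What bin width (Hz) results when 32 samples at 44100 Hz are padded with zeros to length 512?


Frequency resolution after zero-padding:
N_padded = 32 * 16 = 512
df = fs / N_padded
   = 44100 / 512
   = 86.1328 Hz

86.1328 Hz


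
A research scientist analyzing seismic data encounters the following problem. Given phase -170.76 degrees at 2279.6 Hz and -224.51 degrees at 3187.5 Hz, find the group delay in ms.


Group delay from phase difference:
tau = -d(phi)/d(omega)
d(phi) = -53.75 deg = -0.938114 rad
d(omega) = 2*pi*(3187.5 - 2279.6) = 5704.5039 rad/s
tau = -(-0.938114) / 5704.5039
    = 0.1645 ms

0.1645 ms


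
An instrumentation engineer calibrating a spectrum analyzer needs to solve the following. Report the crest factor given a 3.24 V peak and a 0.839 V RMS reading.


Crest factor is the ratio of peak to RMS:
CF = V_peak / V_rms
   = 3.24 / 0.839
   = 3.8617

3.8617


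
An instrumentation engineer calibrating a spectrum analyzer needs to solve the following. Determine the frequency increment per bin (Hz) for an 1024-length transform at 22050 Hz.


DFT frequency resolution:
df = fs / N
   = 22050 / 1024
   = 21.5332 Hz

21.5332 Hz


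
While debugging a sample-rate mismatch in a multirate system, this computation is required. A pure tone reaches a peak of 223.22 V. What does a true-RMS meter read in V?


RMS voltage for a sinusoidal waveform:
V_rms = V_peak / sqrt(2)
      = 223.22 / 1.414214
      = 157.84 V

157.84 V


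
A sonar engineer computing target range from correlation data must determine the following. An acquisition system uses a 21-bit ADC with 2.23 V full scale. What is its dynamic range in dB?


Dynamic range from full-scale to LSB:
V_min = V_max / 2^bits = 2.23 / 2^21
DR = 20 * log10(V_max / V_min)
   = 20 * log10(2^21)
   = 20 * 21 * log10(2)
   = 126.43 dB

126.43 dB


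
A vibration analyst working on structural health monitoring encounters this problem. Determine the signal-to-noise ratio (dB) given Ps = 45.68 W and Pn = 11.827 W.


SNR in decibels:
SNR = 10 * log10(Ps / Pn)
    = 10 * log10(45.68 / 11.827)
    = 10 * log10(3.8623)
    = 10 * 0.5869
    = 5.87 dB

5.87 dB


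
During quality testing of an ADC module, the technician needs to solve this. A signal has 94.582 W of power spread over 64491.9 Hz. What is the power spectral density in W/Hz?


Power spectral density:
PSD = P / BW
    = 94.582 / 64491.9
    = 0.00146657 W/Hz

0.00146657 W/Hz


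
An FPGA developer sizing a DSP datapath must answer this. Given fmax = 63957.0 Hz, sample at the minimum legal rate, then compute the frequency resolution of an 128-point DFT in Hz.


Step 1 — Nyquist sampling rate:
fs = 2 * fmax = 2 * 63957.0 = 127914.0 Hz

Step 2 — DFT bin spacing:
df = fs / N = 127914.0 / 128 = 999.3281 Hz

999.3281 Hz


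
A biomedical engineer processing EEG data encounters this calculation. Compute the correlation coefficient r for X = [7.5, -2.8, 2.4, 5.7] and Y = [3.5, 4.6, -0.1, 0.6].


Pearson correlation coefficient (population):
r = cov(X,Y) / (std(X) * std(Y))
Mean X = 3.2, Mean Y = 2.15
Cov(X,Y) = -2.7425
Std(X) = 3.917269, Std(Y) = 1.955121
r = -0.3581

-0.3581


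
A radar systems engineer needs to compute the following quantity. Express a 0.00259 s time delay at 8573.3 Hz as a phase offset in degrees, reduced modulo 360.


Phase shift from frequency and time delay:
phi = 360 * f * t_delay
    = 360 * 8573.3 * 0.00259
    = 7993.74 degrees
    mod 360 = 73.74 degrees

73.74 degrees


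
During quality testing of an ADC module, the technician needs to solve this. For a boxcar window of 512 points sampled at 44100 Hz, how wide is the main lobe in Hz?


Main lobe width for a rectangular window:
Width = 2 * fs / N
      = 2 * 44100 / 512
      = 88200 / 512
      = 172.266 Hz

172.266 Hz


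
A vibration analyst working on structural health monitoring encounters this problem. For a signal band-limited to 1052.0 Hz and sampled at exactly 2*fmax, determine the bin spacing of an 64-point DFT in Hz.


Step 1 — Nyquist sampling rate:
fs = 2 * fmax = 2 * 1052.0 = 2104.0 Hz

Step 2 — DFT bin spacing:
df = fs / N = 2104.0 / 64 = 32.875 Hz

32.875 Hz


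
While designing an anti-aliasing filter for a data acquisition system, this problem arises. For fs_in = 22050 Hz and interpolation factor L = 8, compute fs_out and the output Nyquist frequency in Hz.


Step 1 — output sample rate after interpolation by L:
fs_out = L * fs_in = 8 * 22050 = 176400 Hz

Step 2 — Nyquist frequency of the output stream:
f_Nyq = fs_out / 2 = 176400 / 2 = 88200.0 Hz

fs_out = 176400 Hz; f_Nyquist = 88200.0 Hz


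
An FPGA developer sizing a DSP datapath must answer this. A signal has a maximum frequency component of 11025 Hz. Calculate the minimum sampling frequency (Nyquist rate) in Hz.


The Nyquist rate is twice the maximum frequency component.
fs_min = 2 * fmax
      = 2 * 11025
      = 22050 Hz

22050


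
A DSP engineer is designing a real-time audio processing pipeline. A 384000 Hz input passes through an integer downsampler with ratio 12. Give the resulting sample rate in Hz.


Decimation reduces the sample rate:
fs_out = fs_in / M
       = 384000 / 12
       = 32000.0 Hz

32000.0 Hz


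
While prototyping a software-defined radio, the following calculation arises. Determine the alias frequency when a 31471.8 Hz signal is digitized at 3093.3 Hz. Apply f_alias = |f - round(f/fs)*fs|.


Compute the nearest integer multiple of fs to the signal:
n = round(31471.8 / 3093.3) = 10
f_alias = |31471.8 - 10 * 3093.3|
        = |31471.8 - 30933.0|
        = 538.8 Hz

538.8


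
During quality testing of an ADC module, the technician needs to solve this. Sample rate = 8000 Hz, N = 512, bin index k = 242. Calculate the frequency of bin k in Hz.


Frequency of DFT bin k:
f_k = k * fs / N
    = 242 * 8000 / 512
    = 1936000 / 512
    = 3781.25 Hz

3781.25 Hz


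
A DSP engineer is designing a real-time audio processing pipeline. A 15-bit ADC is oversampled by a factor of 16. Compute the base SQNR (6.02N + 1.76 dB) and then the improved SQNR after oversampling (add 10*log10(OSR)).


Step 1 — baseline SQNR at Nyquist:
SQNR_base = 6.02*N + 1.76
          = 6.02*15 + 1.76
          = 92.06 dB

Step 2 — oversampling processing gain:
G = 10*log10(OSR) = 10*log10(16) = 12.04 dB

Step 3 — total:
SQNR_total = 92.06 + 12.04 = 104.1 dB

Base SQNR = 92.06 dB; oversampled SQNR = 104.1 dB


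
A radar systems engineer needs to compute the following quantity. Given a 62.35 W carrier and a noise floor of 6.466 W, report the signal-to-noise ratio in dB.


SNR in decibels:
SNR = 10 * log10(Ps / Pn)
    = 10 * log10(62.35 / 6.466)
    = 10 * log10(9.6427)
    = 10 * 0.9842
    = 9.84 dB

9.84 dB


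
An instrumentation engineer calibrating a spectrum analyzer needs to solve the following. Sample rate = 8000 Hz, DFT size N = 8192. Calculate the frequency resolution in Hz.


DFT frequency resolution:
df = fs / N
   = 8000 / 8192
   = 0.9766 Hz

0.9766 Hz
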